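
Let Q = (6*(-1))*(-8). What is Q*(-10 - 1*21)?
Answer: -1488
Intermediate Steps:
Q = 48 (Q = -6*(-8) = 48)
Q*(-10 - 1*21) = 48*(-10 - 1*21) = 48*(-10 - 21) = 48*(-31) = -1488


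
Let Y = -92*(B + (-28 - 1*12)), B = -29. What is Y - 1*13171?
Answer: -6823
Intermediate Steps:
Y = 6348 (Y = -92*(-29 + (-28 - 1*12)) = -92*(-29 + (-28 - 12)) = -92*(-29 - 40) = -92*(-69) = 6348)
Y - 1*13171 = 6348 - 1*13171 = 6348 - 13171 = -6823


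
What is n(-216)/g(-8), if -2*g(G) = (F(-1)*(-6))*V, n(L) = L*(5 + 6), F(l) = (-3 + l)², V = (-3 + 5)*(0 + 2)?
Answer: -99/8 ≈ -12.375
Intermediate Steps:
V = 4 (V = 2*2 = 4)
n(L) = 11*L (n(L) = L*11 = 11*L)
g(G) = 192 (g(G) = -(-3 - 1)²*(-6)*4/2 = -(-4)²*(-6)*4/2 = -16*(-6)*4/2 = -(-48)*4 = -½*(-384) = 192)
n(-216)/g(-8) = (11*(-216))/192 = -2376*1/192 = -99/8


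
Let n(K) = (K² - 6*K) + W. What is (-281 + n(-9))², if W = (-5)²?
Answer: 14641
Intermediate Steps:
W = 25
n(K) = 25 + K² - 6*K (n(K) = (K² - 6*K) + 25 = 25 + K² - 6*K)
(-281 + n(-9))² = (-281 + (25 + (-9)² - 6*(-9)))² = (-281 + (25 + 81 + 54))² = (-281 + 160)² = (-121)² = 14641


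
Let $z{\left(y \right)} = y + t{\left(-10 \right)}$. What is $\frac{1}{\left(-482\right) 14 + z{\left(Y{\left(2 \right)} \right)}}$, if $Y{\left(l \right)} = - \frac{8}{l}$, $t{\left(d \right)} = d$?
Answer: $- \frac{1}{6762} \approx -0.00014789$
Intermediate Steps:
$z{\left(y \right)} = -10 + y$ ($z{\left(y \right)} = y - 10 = -10 + y$)
$\frac{1}{\left(-482\right) 14 + z{\left(Y{\left(2 \right)} \right)}} = \frac{1}{\left(-482\right) 14 - \left(10 + \frac{8}{2}\right)} = \frac{1}{-6748 - 14} = \frac{1}{-6762} = - \frac{1}{6762}$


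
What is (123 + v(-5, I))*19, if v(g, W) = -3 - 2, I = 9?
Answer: 2242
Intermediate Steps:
v(g, W) = -5
(123 + v(-5, I))*19 = (123 - 5)*19 = 118*19 = 2242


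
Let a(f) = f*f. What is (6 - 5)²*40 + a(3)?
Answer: 49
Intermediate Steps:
a(f) = f²
(6 - 5)²*40 + a(3) = (6 - 5)²*40 + 3² = 1²*40 + 9 = 1*40 + 9 = 40 + 9 = 49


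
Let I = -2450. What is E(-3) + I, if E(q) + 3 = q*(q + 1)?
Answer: -2447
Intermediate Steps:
E(q) = -3 + q*(1 + q) (E(q) = -3 + q*(q + 1) = -3 + q*(1 + q))
E(-3) + I = (-3 - 3 + (-3)²) - 2450 = (-3 - 3 + 9) - 2450 = 3 - 2450 = -2447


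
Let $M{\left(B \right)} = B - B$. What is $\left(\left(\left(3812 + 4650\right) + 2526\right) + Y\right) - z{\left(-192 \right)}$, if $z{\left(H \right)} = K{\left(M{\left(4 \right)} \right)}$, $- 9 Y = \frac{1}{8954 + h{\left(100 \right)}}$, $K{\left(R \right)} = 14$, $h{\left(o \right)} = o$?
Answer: $\frac{894227363}{81486} \approx 10974.0$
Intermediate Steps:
$M{\left(B \right)} = 0$
$Y = - \frac{1}{81486}$ ($Y = - \frac{1}{9 \left(8954 + 100\right)} = - \frac{1}{9 \cdot 9054} = \left(- \frac{1}{9}\right) \frac{1}{9054} = - \frac{1}{81486} \approx -1.2272 \cdot 10^{-5}$)
$z{\left(H \right)} = 14$
$\left(\left(\left(3812 + 4650\right) + 2526\right) + Y\right) - z{\left(-192 \right)} = \left(\left(\left(3812 + 4650\right) + 2526\right) - \frac{1}{81486}\right) - 14 = \left(\left(8462 + 2526\right) - \frac{1}{81486}\right) - 14 = \left(10988 - \frac{1}{81486}\right) - 14 = \frac{895368167}{81486} - 14 = \frac{894227363}{81486}$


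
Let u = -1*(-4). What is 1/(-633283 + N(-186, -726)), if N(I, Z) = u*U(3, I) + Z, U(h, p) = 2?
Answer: -1/634001 ≈ -1.5773e-6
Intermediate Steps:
u = 4
N(I, Z) = 8 + Z (N(I, Z) = 4*2 + Z = 8 + Z)
1/(-633283 + N(-186, -726)) = 1/(-633283 + (8 - 726)) = 1/(-633283 - 718) = 1/(-634001) = -1/634001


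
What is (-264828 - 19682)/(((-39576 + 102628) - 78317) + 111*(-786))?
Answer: 12370/4457 ≈ 2.7754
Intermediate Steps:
(-264828 - 19682)/(((-39576 + 102628) - 78317) + 111*(-786)) = -284510/((63052 - 78317) - 87246) = -284510/(-15265 - 87246) = -284510/(-102511) = -284510*(-1/102511) = 12370/4457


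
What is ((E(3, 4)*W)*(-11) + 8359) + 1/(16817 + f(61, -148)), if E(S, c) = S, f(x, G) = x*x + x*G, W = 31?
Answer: 84437361/11510 ≈ 7336.0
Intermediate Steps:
f(x, G) = x**2 + G*x
((E(3, 4)*W)*(-11) + 8359) + 1/(16817 + f(61, -148)) = ((3*31)*(-11) + 8359) + 1/(16817 + 61*(-148 + 61)) = (93*(-11) + 8359) + 1/(16817 + 61*(-87)) = (-1023 + 8359) + 1/(16817 - 5307) = 7336 + 1/11510 = 84437361/11510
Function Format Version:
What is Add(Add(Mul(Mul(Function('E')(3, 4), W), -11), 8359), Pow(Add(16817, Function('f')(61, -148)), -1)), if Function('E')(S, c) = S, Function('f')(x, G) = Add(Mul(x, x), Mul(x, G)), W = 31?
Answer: Rational(84437361, 11510) ≈ 7336.0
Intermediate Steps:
Function('f')(x, G) = Add(Pow(x, 2), Mul(G, x))
Add(Add(Mul(Mul(Function('E')(3, 4), W), -11), 8359), Pow(Add(16817, Function('f')(61, -148)), -1)) = Add(Add(Mul(Mul(3, 31), -11), 8359), Pow(Add(16817, Mul(61, Add(-148, 61))), -1)) = Add(Add(Mul(93, -11), 8359), Pow(Add(16817, Mul(61, -87)), -1)) = Add(Add(-1023, 8359), Pow(Add(16817, -5307), -1)) = Add(7336, Pow(11510, -1)) = Add(7336, Rational(1, 11510)) = Rational(84437361, 11510)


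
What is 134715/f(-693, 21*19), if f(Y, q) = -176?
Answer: -134715/176 ≈ -765.43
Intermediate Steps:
134715/f(-693, 21*19) = 134715/(-176) = 134715*(-1/176) = -134715/176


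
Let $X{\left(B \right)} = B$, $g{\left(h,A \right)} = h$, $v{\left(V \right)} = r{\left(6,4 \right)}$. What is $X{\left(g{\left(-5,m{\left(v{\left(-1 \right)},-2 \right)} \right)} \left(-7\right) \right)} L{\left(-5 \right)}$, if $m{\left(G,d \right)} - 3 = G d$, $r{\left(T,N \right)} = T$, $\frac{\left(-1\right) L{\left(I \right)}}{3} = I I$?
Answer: $-2625$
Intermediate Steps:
$L{\left(I \right)} = - 3 I^{2}$ ($L{\left(I \right)} = - 3 I I = - 3 I^{2}$)
$v{\left(V \right)} = 6$
$m{\left(G,d \right)} = 3 + G d$
$X{\left(g{\left(-5,m{\left(v{\left(-1 \right)},-2 \right)} \right)} \left(-7\right) \right)} L{\left(-5 \right)} = \left(-5\right) \left(-7\right) \left(- 3 \left(-5\right)^{2}\right) = 35 \left(\left(-3\right) 25\right) = 35 \left(-75\right) = -2625$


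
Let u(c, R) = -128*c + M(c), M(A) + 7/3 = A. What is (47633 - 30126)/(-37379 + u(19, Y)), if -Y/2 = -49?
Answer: -52521/119383 ≈ -0.43994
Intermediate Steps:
Y = 98 (Y = -2*(-49) = 98)
M(A) = -7/3 + A
u(c, R) = -7/3 - 127*c (u(c, R) = -128*c + (-7/3 + c) = -7/3 - 127*c)
(47633 - 30126)/(-37379 + u(19, Y)) = (47633 - 30126)/(-37379 + (-7/3 - 127*19)) = 17507/(-37379 + (-7/3 - 2413)) = 17507/(-37379 - 7246/3) = 17507/(-119383/3) = 17507*(-3/119383) = -52521/119383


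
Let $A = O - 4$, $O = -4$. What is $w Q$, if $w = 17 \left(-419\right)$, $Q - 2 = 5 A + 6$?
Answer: $227936$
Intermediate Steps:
$A = -8$ ($A = -4 - 4 = -8$)
$Q = -32$ ($Q = 2 + \left(5 \left(-8\right) + 6\right) = 2 + \left(-40 + 6\right) = 2 - 34 = -32$)
$w = -7123$
$w Q = \left(-7123\right) \left(-32\right) = 227936$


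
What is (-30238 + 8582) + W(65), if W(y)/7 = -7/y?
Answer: -1407689/65 ≈ -21657.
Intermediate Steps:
W(y) = -49/y (W(y) = 7*(-7/y) = -49/y)
(-30238 + 8582) + W(65) = (-30238 + 8582) - 49/65 = -21656 - 49*1/65 = -21656 - 49/65 = -1407689/65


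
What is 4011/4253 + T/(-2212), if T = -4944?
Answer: 7474791/2351909 ≈ 3.1782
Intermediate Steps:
4011/4253 + T/(-2212) = 4011/4253 - 4944/(-2212) = 4011*(1/4253) - 4944*(-1/2212) = 4011/4253 + 1236/553 = 7474791/2351909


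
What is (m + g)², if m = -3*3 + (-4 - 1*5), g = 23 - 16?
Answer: 121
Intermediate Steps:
g = 7
m = -18 (m = -9 + (-4 - 5) = -9 - 9 = -18)
(m + g)² = (-18 + 7)² = (-11)² = 121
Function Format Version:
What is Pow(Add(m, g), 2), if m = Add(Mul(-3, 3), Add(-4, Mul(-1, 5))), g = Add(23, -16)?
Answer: 121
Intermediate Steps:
g = 7
m = -18 (m = Add(-9, Add(-4, -5)) = Add(-9, -9) = -18)
Pow(Add(m, g), 2) = Pow(Add(-18, 7), 2) = Pow(-11, 2) = 121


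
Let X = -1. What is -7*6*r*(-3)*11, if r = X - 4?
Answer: -6930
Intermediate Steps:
r = -5 (r = -1 - 4 = -5)
-7*6*r*(-3)*11 = -7*6*(-5)*(-3)*11 = -(-210)*(-3)*11 = -7*90*11 = -630*11 = -6930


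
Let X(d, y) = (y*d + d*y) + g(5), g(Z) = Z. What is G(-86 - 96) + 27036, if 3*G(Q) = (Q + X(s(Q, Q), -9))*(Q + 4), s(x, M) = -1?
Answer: 36470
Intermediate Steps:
X(d, y) = 5 + 2*d*y (X(d, y) = (y*d + d*y) + 5 = (d*y + d*y) + 5 = 2*d*y + 5 = 5 + 2*d*y)
G(Q) = (4 + Q)*(23 + Q)/3 (G(Q) = ((Q + (5 + 2*(-1)*(-9)))*(Q + 4))/3 = ((Q + (5 + 18))*(4 + Q))/3 = ((Q + 23)*(4 + Q))/3 = ((23 + Q)*(4 + Q))/3 = ((4 + Q)*(23 + Q))/3 = (4 + Q)*(23 + Q)/3)
G(-86 - 96) + 27036 = (92/3 + 9*(-86 - 96) + (-86 - 96)²/3) + 27036 = (92/3 + 9*(-182) + (⅓)*(-182)²) + 27036 = (92/3 - 1638 + (⅓)*33124) + 27036 = (92/3 - 1638 + 33124/3) + 27036 = 9434 + 27036 = 36470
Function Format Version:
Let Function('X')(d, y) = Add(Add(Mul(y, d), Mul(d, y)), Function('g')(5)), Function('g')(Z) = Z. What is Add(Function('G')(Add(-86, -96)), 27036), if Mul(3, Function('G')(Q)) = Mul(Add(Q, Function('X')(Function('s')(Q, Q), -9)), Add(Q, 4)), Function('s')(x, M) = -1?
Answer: 36470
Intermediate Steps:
Function('X')(d, y) = Add(5, Mul(2, d, y)) (Function('X')(d, y) = Add(Add(Mul(y, d), Mul(d, y)), 5) = Add(Add(Mul(d, y), Mul(d, y)), 5) = Add(Mul(2, d, y), 5) = Add(5, Mul(2, d, y)))
Function('G')(Q) = Mul(Rational(1, 3), Add(4, Q), Add(23, Q)) (Function('G')(Q) = Mul(Rational(1, 3), Mul(Add(Q, Add(5, Mul(2, -1, -9))), Add(Q, 4))) = Mul(Rational(1, 3), Mul(Add(Q, Add(5, 18)), Add(4, Q))) = Mul(Rational(1, 3), Mul(Add(Q, 23), Add(4, Q))) = Mul(Rational(1, 3), Mul(Add(23, Q), Add(4, Q))) = Mul(Rational(1, 3), Mul(Add(4, Q), Add(23, Q))) = Mul(Rational(1, 3), Add(4, Q), Add(23, Q)))
Add(Function('G')(Add(-86, -96)), 27036) = Add(Add(Rational(92, 3), Mul(9, Add(-86, -96)), Mul(Rational(1, 3), Pow(Add(-86, -96), 2))), 27036) = Add(Add(Rational(92, 3), Mul(9, -182), Mul(Rational(1, 3), Pow(-182, 2))), 27036) = Add(Add(Rational(92, 3), -1638, Mul(Rational(1, 3), 33124)), 27036) = Add(Add(Rational(92, 3), -1638, Rational(33124, 3)), 27036) = Add(9434, 27036) = 36470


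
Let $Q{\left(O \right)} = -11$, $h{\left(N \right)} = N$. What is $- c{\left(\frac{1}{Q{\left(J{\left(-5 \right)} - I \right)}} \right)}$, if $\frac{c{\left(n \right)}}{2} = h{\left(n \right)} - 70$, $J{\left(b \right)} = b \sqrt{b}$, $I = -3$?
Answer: $\frac{1542}{11} \approx 140.18$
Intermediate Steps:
$J{\left(b \right)} = b^{\frac{3}{2}}$
$c{\left(n \right)} = -140 + 2 n$ ($c{\left(n \right)} = 2 \left(n - 70\right) = 2 \left(-70 + n\right) = -140 + 2 n$)
$- c{\left(\frac{1}{Q{\left(J{\left(-5 \right)} - I \right)}} \right)} = - (-140 + \frac{2}{-11}) = - (-140 + 2 \left(- \frac{1}{11}\right)) = - (-140 - \frac{2}{11}) = \left(-1\right) \left(- \frac{1542}{11}\right) = \frac{1542}{11}$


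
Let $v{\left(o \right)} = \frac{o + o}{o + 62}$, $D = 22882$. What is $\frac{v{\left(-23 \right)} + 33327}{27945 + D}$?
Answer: $\frac{1299707}{1982253} \approx 0.65567$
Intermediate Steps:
$v{\left(o \right)} = \frac{2 o}{62 + o}$
$\frac{v{\left(-23 \right)} + 33327}{27945 + D} = \frac{2 \left(-23\right) \frac{1}{62 - 23} + 33327}{27945 + 22882} = \frac{2 \left(-23\right) \frac{1}{39} + 33327}{50827} = \left(2 \left(-23\right) \frac{1}{39} + 33327\right) \frac{1}{50827} = \left(- \frac{46}{39} + 33327\right) \frac{1}{50827} = \frac{1299707}{39} \cdot \frac{1}{50827} = \frac{1299707}{1982253}$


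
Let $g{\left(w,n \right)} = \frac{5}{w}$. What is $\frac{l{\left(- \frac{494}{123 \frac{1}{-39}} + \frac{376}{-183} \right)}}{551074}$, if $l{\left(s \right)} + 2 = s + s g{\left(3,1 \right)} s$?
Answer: $\frac{3375782286868}{46534073684499} \approx 0.072544$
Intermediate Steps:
$l{\left(s \right)} = -2 + s + \frac{5 s^{2}}{3}$ ($l{\left(s \right)} = -2 + \left(s + s \frac{5}{3} s\right) = -2 + \left(s + \frac{5 s}{3} s\right) = -2 + \left(s + \frac{5 s^{2}}{3}\right) = -2 + s + \frac{5 s^{2}}{3}$)
$\frac{l{\left(- \frac{494}{123 \frac{1}{-39}} + \frac{376}{-183} \right)}}{551074} = \frac{-2 + \left(- \frac{494}{123 \frac{1}{-39}} + \frac{376}{-183}\right) + \frac{5 \left(- \frac{494}{123 \frac{1}{-39}} + \frac{376}{-183}\right)^{2}}{3}}{551074} = \left(-2 - \left(\frac{376}{183} + \frac{494}{123 \left(- \frac{1}{39}\right)}\right) + \frac{5 \left(- \frac{494}{123 \left(- \frac{1}{39}\right)} + 376 \left(- \frac{1}{183}\right)\right)^{2}}{3}\right) \frac{1}{551074} = \left(-2 - \left(\frac{376}{183} + \frac{494}{- \frac{41}{13}}\right) + \frac{5 \left(- \frac{494}{- \frac{41}{13}} - \frac{376}{183}\right)^{2}}{3}\right) \frac{1}{551074} = \left(-2 - - \frac{1159810}{7503} + \frac{5 \left(\left(-494\right) \left(- \frac{13}{41}\right) - \frac{376}{183}\right)^{2}}{3}\right) \frac{1}{551074} = \left(-2 + \left(\frac{6422}{41} - \frac{376}{183}\right) + \frac{5 \left(\frac{6422}{41} - \frac{376}{183}\right)^{2}}{3}\right) \frac{1}{551074} = \left(-2 + \frac{1159810}{7503} + \frac{5 \left(\frac{1159810}{7503}\right)^{2}}{3}\right) \frac{1}{551074} = \left(-2 + \frac{1159810}{7503} + \frac{5}{3} \cdot \frac{1345159236100}{56295009}\right) \frac{1}{551074} = \left(-2 + \frac{1159810}{7503} + \frac{6725796180500}{168885027}\right) \frac{1}{551074} = \frac{6751564573736}{168885027} \cdot \frac{1}{551074} = \frac{3375782286868}{46534073684499}$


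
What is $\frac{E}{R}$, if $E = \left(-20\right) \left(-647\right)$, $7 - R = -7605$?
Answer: $\frac{3235}{1903} \approx 1.6999$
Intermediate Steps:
$R = 7612$ ($R = 7 - -7605 = 7 + 7605 = 7612$)
$E = 12940$
$\frac{E}{R} = \frac{12940}{7612} = 12940 \cdot \frac{1}{7612} = \frac{3235}{1903}$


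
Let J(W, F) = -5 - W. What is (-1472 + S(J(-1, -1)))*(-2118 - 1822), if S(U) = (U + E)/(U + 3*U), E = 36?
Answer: 5807560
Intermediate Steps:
S(U) = (36 + U)/(4*U) (S(U) = (U + 36)/(U + 3*U) = (36 + U)/((4*U)) = (36 + U)*(1/(4*U)) = (36 + U)/(4*U))
(-1472 + S(J(-1, -1)))*(-2118 - 1822) = (-1472 + (36 + (-5 - 1*(-1)))/(4*(-5 - 1*(-1))))*(-2118 - 1822) = (-1472 + (36 + (-5 + 1))/(4*(-5 + 1)))*(-3940) = (-1472 + (¼)*(36 - 4)/(-4))*(-3940) = (-1472 + (¼)*(-¼)*32)*(-3940) = (-1472 - 2)*(-3940) = -1474*(-3940) = 5807560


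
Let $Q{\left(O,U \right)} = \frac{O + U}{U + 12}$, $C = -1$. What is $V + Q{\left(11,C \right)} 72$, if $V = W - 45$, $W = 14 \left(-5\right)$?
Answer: $- \frac{545}{11} \approx -49.545$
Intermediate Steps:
$W = -70$
$Q{\left(O,U \right)} = \frac{O + U}{12 + U}$
$V = -115$ ($V = -70 - 45 = -115$)
$V + Q{\left(11,C \right)} 72 = -115 + \frac{11 - 1}{12 - 1} \cdot 72 = -115 + \frac{1}{11} \cdot 10 \cdot 72 = -115 + \frac{10}{11} \cdot 72 = -115 + \frac{720}{11} = - \frac{545}{11}$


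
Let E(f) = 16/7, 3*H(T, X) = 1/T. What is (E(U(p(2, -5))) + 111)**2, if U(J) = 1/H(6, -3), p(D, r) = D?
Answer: 628849/49 ≈ 12834.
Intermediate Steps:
H(T, X) = 1/(3*T)
U(J) = 18 (U(J) = 1/((1/3)/6) = 1/((1/3)*(1/6)) = 1/(1/18) = 18)
E(f) = 16/7 (E(f) = 16*(1/7) = 16/7)
(E(U(p(2, -5))) + 111)**2 = (16/7 + 111)**2 = (793/7)**2 = 628849/49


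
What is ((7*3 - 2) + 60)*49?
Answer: 3871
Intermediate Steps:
((7*3 - 2) + 60)*49 = ((21 - 2) + 60)*49 = (19 + 60)*49 = 79*49 = 3871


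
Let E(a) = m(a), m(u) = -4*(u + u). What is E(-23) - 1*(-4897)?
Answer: 5081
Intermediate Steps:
m(u) = -8*u
E(a) = -8*a
E(-23) - 1*(-4897) = -8*(-23) - 1*(-4897) = 184 + 4897 = 5081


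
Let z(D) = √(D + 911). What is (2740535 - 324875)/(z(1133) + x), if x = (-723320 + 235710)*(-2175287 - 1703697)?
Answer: 29288815046896400/22932773694996753912151 - 30970*√511/22932773694996753912151 ≈ 1.2772e-6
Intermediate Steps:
x = 1891431388240 (x = -487610*(-3878984) = 1891431388240)
z(D) = √(911 + D)
(2740535 - 324875)/(z(1133) + x) = (2740535 - 324875)/(√(911 + 1133) + 1891431388240) = 2415660/(√2044 + 1891431388240) = 2415660/(2*√511 + 1891431388240) = 2415660/(1891431388240 + 2*√511)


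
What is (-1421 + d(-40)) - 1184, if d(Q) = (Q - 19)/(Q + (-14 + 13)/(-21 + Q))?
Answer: -6349996/2439 ≈ -2603.5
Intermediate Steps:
d(Q) = (-19 + Q)/(Q - 1/(-21 + Q))
(-1421 + d(-40)) - 1184 = (-1421 + (-399 - 1*(-40)**2 + 40*(-40))/(1 - 1*(-40)**2 + 21*(-40))) - 1184 = (-1421 + (-399 - 1*1600 - 1600)/(1 - 1*1600 - 840)) - 1184 = (-1421 + (-399 - 1600 - 1600)/(1 - 1600 - 840)) - 1184 = (-1421 - 3599/(-2439)) - 1184 = (-1421 - 1/2439*(-3599)) - 1184 = (-1421 + 3599/2439) - 1184 = -3462220/2439 - 1184 = -6349996/2439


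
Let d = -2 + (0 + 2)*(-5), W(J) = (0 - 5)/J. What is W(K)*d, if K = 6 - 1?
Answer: 12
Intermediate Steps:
K = 5
W(J) = -5/J
d = -12 (d = -2 + 2*(-5) = -2 - 10 = -12)
W(K)*d = -5/5*(-12) = -5*⅕*(-12) = -1*(-12) = 12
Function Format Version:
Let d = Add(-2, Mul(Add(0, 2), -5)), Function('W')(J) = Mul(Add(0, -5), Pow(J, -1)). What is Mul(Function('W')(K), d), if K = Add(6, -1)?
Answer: 12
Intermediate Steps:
K = 5
Function('W')(J) = Mul(-5, Pow(J, -1))
d = -12 (d = Add(-2, Mul(2, -5)) = Add(-2, -10) = -12)
Mul(Function('W')(K), d) = Mul(Mul(-5, Pow(5, -1)), -12) = Mul(Mul(-5, Rational(1, 5)), -12) = Mul(-1, -12) = 12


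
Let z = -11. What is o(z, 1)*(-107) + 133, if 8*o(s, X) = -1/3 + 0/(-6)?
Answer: 3299/24 ≈ 137.46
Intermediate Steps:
o(s, X) = -1/24 (o(s, X) = (-1/3 + 0/(-6))/8 = (-1*⅓ + 0*(-⅙))/8 = (-⅓ + 0)/8 = (⅛)*(-⅓) = -1/24)
o(z, 1)*(-107) + 133 = -1/24*(-107) + 133 = 107/24 + 133 = 3299/24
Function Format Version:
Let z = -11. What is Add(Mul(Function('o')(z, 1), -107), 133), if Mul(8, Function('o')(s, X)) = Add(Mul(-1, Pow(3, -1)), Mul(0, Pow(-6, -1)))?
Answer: Rational(3299, 24) ≈ 137.46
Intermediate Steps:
Function('o')(s, X) = Rational(-1, 24) (Function('o')(s, X) = Mul(Rational(1, 8), Add(Mul(-1, Pow(3, -1)), Mul(0, Pow(-6, -1)))) = Mul(Rational(1, 8), Add(Mul(-1, Rational(1, 3)), Mul(0, Rational(-1, 6)))) = Mul(Rational(1, 8), Add(Rational(-1, 3), 0)) = Mul(Rational(1, 8), Rational(-1, 3)) = Rational(-1, 24))
Add(Mul(Function('o')(z, 1), -107), 133) = Add(Mul(Rational(-1, 24), -107), 133) = Add(Rational(107, 24), 133) = Rational(3299, 24)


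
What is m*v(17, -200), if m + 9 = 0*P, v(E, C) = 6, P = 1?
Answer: -54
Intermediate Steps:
m = -9 (m = -9 + 0*1 = -9 + 0 = -9)
m*v(17, -200) = -9*6 = -54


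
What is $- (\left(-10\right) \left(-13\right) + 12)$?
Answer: $-142$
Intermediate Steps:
$- (\left(-10\right) \left(-13\right) + 12) = - (130 + 12) = \left(-1\right) 142 = -142$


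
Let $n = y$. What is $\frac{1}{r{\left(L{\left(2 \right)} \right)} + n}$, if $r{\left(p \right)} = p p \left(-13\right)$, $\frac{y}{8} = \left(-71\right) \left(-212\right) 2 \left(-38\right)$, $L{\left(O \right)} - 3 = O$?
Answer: $- \frac{1}{9151941} \approx -1.0927 \cdot 10^{-7}$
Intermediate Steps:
$L{\left(O \right)} = 3 + O$
$y = -9151616$ ($y = 8 \left(-71\right) \left(-212\right) 2 \left(-38\right) = 8 \cdot 15052 \left(-76\right) = 8 \left(-1143952\right) = -9151616$)
$r{\left(p \right)} = - 13 p^{2}$ ($r{\left(p \right)} = p^{2} \left(-13\right) = - 13 p^{2}$)
$n = -9151616$
$\frac{1}{r{\left(L{\left(2 \right)} \right)} + n} = \frac{1}{- 13 \left(3 + 2\right)^{2} - 9151616} = \frac{1}{- 13 \cdot 5^{2} - 9151616} = \frac{1}{\left(-13\right) 25 - 9151616} = \frac{1}{-325 - 9151616} = \frac{1}{-9151941} = - \frac{1}{9151941}$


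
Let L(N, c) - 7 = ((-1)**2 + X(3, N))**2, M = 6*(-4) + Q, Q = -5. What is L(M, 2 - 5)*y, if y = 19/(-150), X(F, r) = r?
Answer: -15029/150 ≈ -100.19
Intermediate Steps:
y = -19/150 (y = 19*(-1/150) = -19/150 ≈ -0.12667)
M = -29 (M = 6*(-4) - 5 = -24 - 5 = -29)
L(N, c) = 7 + (1 + N)**2 (L(N, c) = 7 + ((-1)**2 + N)**2 = 7 + (1 + N)**2)
L(M, 2 - 5)*y = (7 + (1 - 29)**2)*(-19/150) = (7 + (-28)**2)*(-19/150) = (7 + 784)*(-19/150) = 791*(-19/150) = -15029/150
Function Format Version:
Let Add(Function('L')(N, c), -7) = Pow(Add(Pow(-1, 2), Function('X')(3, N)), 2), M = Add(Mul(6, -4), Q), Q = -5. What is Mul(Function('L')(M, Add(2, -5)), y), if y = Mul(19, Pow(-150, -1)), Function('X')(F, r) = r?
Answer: Rational(-15029, 150) ≈ -100.19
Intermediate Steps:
y = Rational(-19, 150) (y = Mul(19, Rational(-1, 150)) = Rational(-19, 150) ≈ -0.12667)
M = -29 (M = Add(Mul(6, -4), -5) = Add(-24, -5) = -29)
Function('L')(N, c) = Add(7, Pow(Add(1, N), 2)) (Function('L')(N, c) = Add(7, Pow(Add(Pow(-1, 2), N), 2)) = Add(7, Pow(Add(1, N), 2)))
Mul(Function('L')(M, Add(2, -5)), y) = Mul(Add(7, Pow(Add(1, -29), 2)), Rational(-19, 150)) = Mul(Add(7, Pow(-28, 2)), Rational(-19, 150)) = Mul(Add(7, 784), Rational(-19, 150)) = Mul(791, Rational(-19, 150)) = Rational(-15029, 150)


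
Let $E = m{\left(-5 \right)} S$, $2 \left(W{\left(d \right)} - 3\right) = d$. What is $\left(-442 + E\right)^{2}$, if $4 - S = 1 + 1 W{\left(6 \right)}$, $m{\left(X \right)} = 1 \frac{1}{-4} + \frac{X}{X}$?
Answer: $\frac{3157729}{16} \approx 1.9736 \cdot 10^{5}$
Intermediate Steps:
$W{\left(d \right)} = 3 + \frac{d}{2}$
$m{\left(X \right)} = \frac{3}{4}$ ($m{\left(X \right)} = 1 \left(- \frac{1}{4}\right) + 1 = - \frac{1}{4} + 1 = \frac{3}{4}$)
$S = -3$ ($S = 4 - \left(1 + 1 \left(3 + \frac{1}{2} \cdot 6\right)\right) = 4 - \left(1 + 1 \left(3 + 3\right)\right) = 4 - \left(1 + 1 \cdot 6\right) = 4 - \left(1 + 6\right) = 4 - 7 = -3$)
$E = - \frac{9}{4}$ ($E = \frac{3}{4} \left(-3\right) = - \frac{9}{4} \approx -2.25$)
$\left(-442 + E\right)^{2} = \left(-442 - \frac{9}{4}\right)^{2} = \left(- \frac{1777}{4}\right)^{2} = \frac{3157729}{16}$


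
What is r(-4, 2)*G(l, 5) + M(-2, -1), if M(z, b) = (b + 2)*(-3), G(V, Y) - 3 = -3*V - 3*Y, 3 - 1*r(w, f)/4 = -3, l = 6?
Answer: -723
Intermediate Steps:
r(w, f) = 24 (r(w, f) = 12 - 4*(-3) = 12 + 12 = 24)
G(V, Y) = 3 - 3*V - 3*Y (G(V, Y) = 3 + (-3*V - 3*Y) = 3 - 3*V - 3*Y)
M(z, b) = -6 - 3*b (M(z, b) = (2 + b)*(-3) = -6 - 3*b)
r(-4, 2)*G(l, 5) + M(-2, -1) = 24*(3 - 3*6 - 3*5) + (-6 - 3*(-1)) = 24*(3 - 18 - 15) + (-6 + 3) = 24*(-30) - 3 = -720 - 3 = -723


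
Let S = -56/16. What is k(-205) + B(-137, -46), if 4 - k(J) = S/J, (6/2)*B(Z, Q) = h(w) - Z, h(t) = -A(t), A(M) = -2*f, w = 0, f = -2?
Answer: 59429/1230 ≈ 48.316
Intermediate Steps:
A(M) = 4 (A(M) = -2*(-2) = 4)
h(t) = -4 (h(t) = -1*4 = -4)
B(Z, Q) = -4/3 - Z/3 (B(Z, Q) = (-4 - Z)/3 = -4/3 - Z/3)
S = -7/2 (S = -56*1/16 = -7/2 ≈ -3.5000)
k(J) = 4 + 7/(2*J) (k(J) = 4 - (-7)/(2*J) = 4 + 7/(2*J))
k(-205) + B(-137, -46) = (4 + (7/2)/(-205)) + (-4/3 - ⅓*(-137)) = (4 + (7/2)*(-1/205)) + (-4/3 + 137/3) = (4 - 7/410) + 133/3 = 1633/410 + 133/3 = 59429/1230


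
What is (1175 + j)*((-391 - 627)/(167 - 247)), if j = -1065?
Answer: 5599/4 ≈ 1399.8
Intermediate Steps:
(1175 + j)*((-391 - 627)/(167 - 247)) = (1175 - 1065)*((-391 - 627)/(167 - 247)) = 110*(-1018/(-80)) = 110*(-1018*(-1/80)) = 110*(509/40) = 5599/4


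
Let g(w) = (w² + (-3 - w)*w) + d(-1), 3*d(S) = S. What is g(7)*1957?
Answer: -125248/3 ≈ -41749.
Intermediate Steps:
d(S) = S/3
g(w) = -⅓ + w² + w*(-3 - w) (g(w) = (w² + (-3 - w)*w) + (⅓)*(-1) = (w² + w*(-3 - w)) - ⅓ = -⅓ + w² + w*(-3 - w))
g(7)*1957 = (-⅓ - 3*7)*1957 = (-⅓ - 21)*1957 = -64/3*1957 = -125248/3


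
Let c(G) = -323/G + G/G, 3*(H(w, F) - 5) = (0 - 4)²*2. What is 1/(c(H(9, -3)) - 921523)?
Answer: -47/43312503 ≈ -1.0851e-6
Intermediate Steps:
H(w, F) = 47/3 (H(w, F) = 5 + ((0 - 4)²*2)/3 = 5 + ((-4)²*2)/3 = 5 + (16*2)/3 = 5 + (⅓)*32 = 5 + 32/3 = 47/3)
c(G) = 1 - 323/G (c(G) = -323/G + 1 = 1 - 323/G)
1/(c(H(9, -3)) - 921523) = 1/((-323 + 47/3)/(47/3) - 921523) = 1/((3/47)*(-922/3) - 921523) = 1/(-922/47 - 921523) = 1/(-43312503/47) = -47/43312503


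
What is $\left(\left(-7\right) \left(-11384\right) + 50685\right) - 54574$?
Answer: $75799$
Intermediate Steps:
$\left(\left(-7\right) \left(-11384\right) + 50685\right) - 54574 = \left(79688 + 50685\right) - 54574 = 130373 - 54574 = 75799$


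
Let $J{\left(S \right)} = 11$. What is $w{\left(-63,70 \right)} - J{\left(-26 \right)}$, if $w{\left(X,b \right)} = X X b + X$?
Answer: $277756$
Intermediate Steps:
$w{\left(X,b \right)} = X + b X^{2}$ ($w{\left(X,b \right)} = X^{2} b + X = b X^{2} + X = X + b X^{2}$)
$w{\left(-63,70 \right)} - J{\left(-26 \right)} = - 63 \left(1 - 4410\right) - 11 = \left(-63\right) \left(-4409\right) - 11 = 277767 - 11 = 277756$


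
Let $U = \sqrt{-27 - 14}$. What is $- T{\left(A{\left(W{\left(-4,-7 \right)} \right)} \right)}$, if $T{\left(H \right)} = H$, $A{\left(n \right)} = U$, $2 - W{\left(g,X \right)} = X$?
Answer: $- i \sqrt{41} \approx - 6.4031 i$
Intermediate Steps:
$W{\left(g,X \right)} = 2 - X$
$U = i \sqrt{41}$ ($U = \sqrt{-41} = i \sqrt{41} \approx 6.4031 i$)
$A{\left(n \right)} = i \sqrt{41}$
$- T{\left(A{\left(W{\left(-4,-7 \right)} \right)} \right)} = - i \sqrt{41}$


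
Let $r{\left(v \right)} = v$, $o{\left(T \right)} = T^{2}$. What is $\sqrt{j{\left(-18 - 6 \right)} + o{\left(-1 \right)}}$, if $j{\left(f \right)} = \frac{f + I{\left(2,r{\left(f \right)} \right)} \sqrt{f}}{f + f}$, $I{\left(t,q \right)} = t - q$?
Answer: $\frac{\sqrt{54 - 39 i \sqrt{6}}}{6} \approx 1.508 - 0.87984 i$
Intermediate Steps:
$j{\left(f \right)} = \frac{f + \sqrt{f} \left(2 - f\right)}{2 f}$ ($j{\left(f \right)} = \frac{f + \left(2 - f\right) \sqrt{f}}{f + f} = \frac{f + \sqrt{f} \left(2 - f\right)}{2 f}$)
$\sqrt{j{\left(-18 - 6 \right)} + o{\left(-1 \right)}} = \sqrt{\frac{2 + \sqrt{-18 - 6} - \left(-18 - 6\right)}{2 \sqrt{-18 - 6}} + \left(-1\right)^{2}} = \sqrt{\frac{2 + \sqrt{-18 - 6} - \left(-18 - 6\right)}{2 \sqrt{-18 - 6}} + 1} = \sqrt{\frac{2 + \sqrt{-24} - -24}{2 \cdot 2 i \sqrt{6}} + 1} = \sqrt{\frac{- \frac{i \sqrt{6}}{12} \left(2 + 2 i \sqrt{6} + 24\right)}{2} + 1} = \sqrt{\frac{- \frac{i \sqrt{6}}{12} \left(26 + 2 i \sqrt{6}\right)}{2} + 1} = \sqrt{- \frac{i \sqrt{6} \left(26 + 2 i \sqrt{6}\right)}{24} + 1} = \sqrt{1 - \frac{i \sqrt{6} \left(26 + 2 i \sqrt{6}\right)}{24}}$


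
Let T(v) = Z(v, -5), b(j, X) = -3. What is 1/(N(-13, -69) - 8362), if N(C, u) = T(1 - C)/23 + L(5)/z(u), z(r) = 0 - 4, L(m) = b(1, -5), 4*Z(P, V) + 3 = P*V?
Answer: -23/192327 ≈ -0.00011959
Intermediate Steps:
Z(P, V) = -¾ + P*V/4 (Z(P, V) = -¾ + (P*V)/4 = -¾ + P*V/4)
L(m) = -3
T(v) = -¾ - 5*v/4 (T(v) = -¾ + (¼)*v*(-5) = -¾ - 5*v/4)
z(r) = -4
N(C, u) = 61/92 + 5*C/92 (N(C, u) = (-¾ - 5*(1 - C)/4)/23 - 3/(-4) = (-¾ + (-5/4 + 5*C/4))*(1/23) - 3*(-¼) = (-2 + 5*C/4)*(1/23) + ¾ = (-2/23 + 5*C/92) + ¾ = 61/92 + 5*C/92)
1/(N(-13, -69) - 8362) = 1/((61/92 + (5/92)*(-13)) - 8362) = 1/((61/92 - 65/92) - 8362) = 1/(-1/23 - 8362) = 1/(-192327/23) = -23/192327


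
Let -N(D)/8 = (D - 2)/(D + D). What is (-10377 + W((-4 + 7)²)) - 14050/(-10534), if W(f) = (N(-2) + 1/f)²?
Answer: -4399988407/426627 ≈ -10313.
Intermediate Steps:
N(D) = -4*(-2 + D)/D (N(D) = -8*(D - 2)/(D + D) = -8*(-2 + D)/(2*D) = -8*(-2 + D)*1/(2*D) = -4*(-2 + D)/D)
W(f) = (-8 + 1/f)² (W(f) = ((-4 + 8/(-2)) + 1/f)² = ((-4 + 8*(-½)) + 1/f)² = ((-4 - 4) + 1/f)² = (-8 + 1/f)²)
(-10377 + W((-4 + 7)²)) - 14050/(-10534) = (-10377 + (-1 + 8*(-4 + 7)²)²/((-4 + 7)²)²) - 14050/(-10534) = (-10377 + (-1 + 8*3²)²/(3²)²) - 14050*(-1/10534) = (-10377 + (-1 + 8*9)²/9²) + 7025/5267 = (-10377 + (-1 + 72)²/81) + 7025/5267 = (-10377 + (1/81)*71²) + 7025/5267 = (-10377 + (1/81)*5041) + 7025/5267 = (-10377 + 5041/81) + 7025/5267 = -835496/81 + 7025/5267 = -4399988407/426627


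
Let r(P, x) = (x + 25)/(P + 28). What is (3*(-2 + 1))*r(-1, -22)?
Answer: -⅓ ≈ -0.33333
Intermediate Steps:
r(P, x) = (25 + x)/(28 + P)
(3*(-2 + 1))*r(-1, -22) = (3*(-2 + 1))*((25 - 22)/(28 - 1)) = (3*(-1))*(3/27) = -3/9 = -3*⅑ = -⅓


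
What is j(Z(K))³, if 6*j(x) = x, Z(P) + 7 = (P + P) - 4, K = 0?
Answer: -1331/216 ≈ -6.1620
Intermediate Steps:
Z(P) = -11 + 2*P (Z(P) = -7 + ((P + P) - 4) = -7 + (2*P - 4) = -7 + (-4 + 2*P) = -11 + 2*P)
j(x) = x/6
j(Z(K))³ = ((-11 + 2*0)/6)³ = ((-11 + 0)/6)³ = ((⅙)*(-11))³ = (-11/6)³ = -1331/216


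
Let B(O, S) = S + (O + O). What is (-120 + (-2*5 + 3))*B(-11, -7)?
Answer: 3683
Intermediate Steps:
B(O, S) = S + 2*O
(-120 + (-2*5 + 3))*B(-11, -7) = (-120 + (-2*5 + 3))*(-7 + 2*(-11)) = (-120 + (-10 + 3))*(-7 - 22) = (-120 - 7)*(-29) = -127*(-29) = 3683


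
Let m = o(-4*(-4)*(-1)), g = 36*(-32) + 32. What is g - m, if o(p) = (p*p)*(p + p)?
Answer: 7072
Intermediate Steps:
g = -1120 (g = -1152 + 32 = -1120)
o(p) = 2*p³ (o(p) = p²*(2*p) = 2*p³)
m = -8192 (m = 2*(-4*(-4)*(-1))³ = 2*(16*(-1))³ = 2*(-16)³ = 2*(-4096) = -8192)
g - m = -1120 - 1*(-8192) = -1120 + 8192 = 7072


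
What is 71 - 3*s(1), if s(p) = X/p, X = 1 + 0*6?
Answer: 68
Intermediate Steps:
X = 1 (X = 1 + 0 = 1)
s(p) = 1/p
71 - 3*s(1) = 71 - 3/1 = 71 - 3*1 = 71 - 3 = 68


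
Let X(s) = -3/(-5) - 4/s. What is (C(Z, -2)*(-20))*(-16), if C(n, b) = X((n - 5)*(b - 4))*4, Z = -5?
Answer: 2048/3 ≈ 682.67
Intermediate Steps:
X(s) = ⅗ - 4/s (X(s) = -3*(-⅕) - 4/s = ⅗ - 4/s)
C(n, b) = 12/5 - 16/((-5 + n)*(-4 + b)) (C(n, b) = (⅗ - 4*1/((b - 4)*(n - 5)))*4 = (⅗ - 4*1/((-5 + n)*(-4 + b)))*4 = (⅗ - 4/((-5 + n)*(-4 + b)))*4 = 12/5 - 16/((-5 + n)*(-4 + b)))
(C(Z, -2)*(-20))*(-16) = ((4*(40 - 15*(-2) - 12*(-5) + 3*(-2)*(-5))/(5*(20 - 5*(-2) - 4*(-5) - 2*(-5))))*(-20))*(-16) = ((4*(40 + 30 + 60 + 30)/(5*(20 + 10 + 20 + 10)))*(-20))*(-16) = (((⅘)*160/60)*(-20))*(-16) = (((⅘)*(1/60)*160)*(-20))*(-16) = ((32/15)*(-20))*(-16) = -128/3*(-16) = 2048/3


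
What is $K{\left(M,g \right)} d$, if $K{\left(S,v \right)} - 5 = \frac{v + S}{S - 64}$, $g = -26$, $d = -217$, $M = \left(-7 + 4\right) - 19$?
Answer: $- \frac{51863}{43} \approx -1206.1$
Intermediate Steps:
$M = -22$ ($M = -3 - 19 = -22$)
$K{\left(S,v \right)} = 5 + \frac{S + v}{-64 + S}$ ($K{\left(S,v \right)} = 5 + \frac{v + S}{S - 64} = 5 + \frac{S + v}{-64 + S}$)
$K{\left(M,g \right)} d = \frac{-320 - 26 + 6 \left(-22\right)}{-64 - 22} \left(-217\right) = \frac{-320 - 26 - 132}{-86} \left(-217\right) = \left(- \frac{1}{86}\right) \left(-478\right) \left(-217\right) = \frac{239}{43} \left(-217\right) = - \frac{51863}{43}$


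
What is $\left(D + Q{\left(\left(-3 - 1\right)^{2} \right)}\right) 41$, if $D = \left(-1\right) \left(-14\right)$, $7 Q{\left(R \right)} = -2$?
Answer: $\frac{3936}{7} \approx 562.29$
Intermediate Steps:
$Q{\left(R \right)} = - \frac{2}{7}$ ($Q{\left(R \right)} = \frac{1}{7} \left(-2\right) = - \frac{2}{7}$)
$D = 14$
$\left(D + Q{\left(\left(-3 - 1\right)^{2} \right)}\right) 41 = \left(14 - \frac{2}{7}\right) 41 = \frac{96}{7} \cdot 41 = \frac{3936}{7}$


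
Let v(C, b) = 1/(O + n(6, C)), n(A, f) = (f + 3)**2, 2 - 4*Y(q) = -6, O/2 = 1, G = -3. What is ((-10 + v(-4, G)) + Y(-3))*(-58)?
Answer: 1334/3 ≈ 444.67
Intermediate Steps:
O = 2 (O = 2*1 = 2)
Y(q) = 2 (Y(q) = 1/2 - 1/4*(-6) = 1/2 + 3/2 = 2)
n(A, f) = (3 + f)**2
v(C, b) = 1/(2 + (3 + C)**2)
((-10 + v(-4, G)) + Y(-3))*(-58) = ((-10 + 1/(2 + (3 - 4)**2)) + 2)*(-58) = ((-10 + 1/(2 + (-1)**2)) + 2)*(-58) = ((-10 + 1/(2 + 1)) + 2)*(-58) = ((-10 + 1/3) + 2)*(-58) = (-29/3 + 2)*(-58) = -23/3*(-58) = 1334/3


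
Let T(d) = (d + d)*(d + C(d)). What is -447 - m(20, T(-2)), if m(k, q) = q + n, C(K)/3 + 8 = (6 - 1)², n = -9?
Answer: -242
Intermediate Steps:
C(K) = 51 (C(K) = -24 + 3*(6 - 1)² = -24 + 3*5² = -24 + 3*25 = -24 + 75 = 51)
T(d) = 2*d*(51 + d) (T(d) = (d + d)*(d + 51) = (2*d)*(51 + d) = 2*d*(51 + d))
m(k, q) = -9 + q (m(k, q) = q - 9 = -9 + q)
-447 - m(20, T(-2)) = -447 - (-9 + 2*(-2)*(51 - 2)) = -447 - (-9 + 2*(-2)*49) = -447 - (-9 - 196) = -447 - 1*(-205) = -447 + 205 = -242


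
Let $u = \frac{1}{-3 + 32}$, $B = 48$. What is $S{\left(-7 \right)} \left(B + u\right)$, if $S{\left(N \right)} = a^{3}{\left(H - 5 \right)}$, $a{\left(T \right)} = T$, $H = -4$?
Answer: $- \frac{1015497}{29} \approx -35017.0$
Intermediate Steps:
$u = \frac{1}{29} \approx 0.034483$
$S{\left(N \right)} = -729$ ($S{\left(N \right)} = \left(-4 - 5\right)^{3} = \left(-9\right)^{3} = -729$)
$S{\left(-7 \right)} \left(B + u\right) = - 729 \left(48 + \frac{1}{29}\right) = \left(-729\right) \frac{1393}{29} = - \frac{1015497}{29}$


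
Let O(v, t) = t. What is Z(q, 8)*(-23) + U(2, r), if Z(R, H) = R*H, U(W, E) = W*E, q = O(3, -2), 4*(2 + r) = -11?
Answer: 717/2 ≈ 358.50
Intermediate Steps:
r = -19/4 (r = -2 + (1/4)*(-11) = -2 - 11/4 = -19/4 ≈ -4.7500)
q = -2
U(W, E) = E*W
Z(R, H) = H*R
Z(q, 8)*(-23) + U(2, r) = (8*(-2))*(-23) - 19/4*2 = -16*(-23) - 19/2 = 368 - 19/2 = 717/2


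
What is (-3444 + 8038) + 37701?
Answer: 42295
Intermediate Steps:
(-3444 + 8038) + 37701 = 4594 + 37701 = 42295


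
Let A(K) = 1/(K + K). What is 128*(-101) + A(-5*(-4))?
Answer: -517119/40 ≈ -12928.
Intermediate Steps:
A(K) = 1/(2*K)
128*(-101) + A(-5*(-4)) = 128*(-101) + 1/(2*((-5*(-4)))) = -12928 + (1/2)/20 = -12928 + (1/2)*(1/20) = -12928 + 1/40 = -517119/40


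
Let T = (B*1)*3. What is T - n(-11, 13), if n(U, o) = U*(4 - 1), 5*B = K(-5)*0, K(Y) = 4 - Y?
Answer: 33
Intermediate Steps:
B = 0 (B = ((4 - 1*(-5))*0)/5 = ((4 + 5)*0)/5 = (9*0)/5 = (⅕)*0 = 0)
n(U, o) = 3*U (n(U, o) = U*3 = 3*U)
T = 0 (T = (0*1)*3 = 0*3 = 0)
T - n(-11, 13) = 0 - 3*(-11) = 0 - 1*(-33) = 0 + 33 = 33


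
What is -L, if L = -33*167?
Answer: 5511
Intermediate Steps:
L = -5511
-L = -1*(-5511) = 5511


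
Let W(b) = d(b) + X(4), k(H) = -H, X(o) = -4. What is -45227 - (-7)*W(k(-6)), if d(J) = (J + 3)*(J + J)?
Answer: -44499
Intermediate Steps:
d(J) = 2*J*(3 + J) (d(J) = (3 + J)*(2*J) = 2*J*(3 + J))
W(b) = -4 + 2*b*(3 + b) (W(b) = 2*b*(3 + b) - 4 = -4 + 2*b*(3 + b))
-45227 - (-7)*W(k(-6)) = -45227 - (-7)*(-4 + 2*(-1*(-6))*(3 - 1*(-6))) = -45227 - (-7)*(-4 + 2*6*(3 + 6)) = -45227 - (-7)*(-4 + 2*6*9) = -45227 - (-7)*(-4 + 108) = -45227 - (-7)*104 = -45227 - 1*(-728) = -45227 + 728 = -44499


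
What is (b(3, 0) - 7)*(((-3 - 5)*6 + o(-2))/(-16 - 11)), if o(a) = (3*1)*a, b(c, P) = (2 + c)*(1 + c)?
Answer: 26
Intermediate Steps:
b(c, P) = (1 + c)*(2 + c)
o(a) = 3*a
(b(3, 0) - 7)*(((-3 - 5)*6 + o(-2))/(-16 - 11)) = ((2 + 3² + 3*3) - 7)*(((-3 - 5)*6 + 3*(-2))/(-16 - 11)) = ((2 + 9 + 9) - 7)*((-8*6 - 6)/(-27)) = (20 - 7)*((-48 - 6)*(-1/27)) = 13*(-54*(-1/27)) = 13*2 = 26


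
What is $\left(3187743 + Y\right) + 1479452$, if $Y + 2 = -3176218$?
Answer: $1490975$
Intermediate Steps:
$Y = -3176220$ ($Y = -2 - 3176218 = -3176220$)
$\left(3187743 + Y\right) + 1479452 = \left(3187743 - 3176220\right) + 1479452 = 11523 + 1479452 = 1490975$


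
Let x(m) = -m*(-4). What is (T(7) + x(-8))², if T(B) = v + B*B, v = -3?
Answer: 196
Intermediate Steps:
x(m) = 4*m
T(B) = -3 + B² (T(B) = -3 + B*B = -3 + B²)
(T(7) + x(-8))² = ((-3 + 7²) + 4*(-8))² = ((-3 + 49) - 32)² = (46 - 32)² = 14² = 196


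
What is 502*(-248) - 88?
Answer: -124584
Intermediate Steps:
502*(-248) - 88 = -124496 - 88 = -124584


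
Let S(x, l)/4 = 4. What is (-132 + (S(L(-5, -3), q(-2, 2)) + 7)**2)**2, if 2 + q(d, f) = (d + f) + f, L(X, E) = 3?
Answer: 157609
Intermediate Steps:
q(d, f) = -2 + d + 2*f (q(d, f) = -2 + ((d + f) + f) = -2 + (d + 2*f) = -2 + d + 2*f)
S(x, l) = 16 (S(x, l) = 4*4 = 16)
(-132 + (S(L(-5, -3), q(-2, 2)) + 7)**2)**2 = (-132 + (16 + 7)**2)**2 = (-132 + 23**2)**2 = (-132 + 529)**2 = 397**2 = 157609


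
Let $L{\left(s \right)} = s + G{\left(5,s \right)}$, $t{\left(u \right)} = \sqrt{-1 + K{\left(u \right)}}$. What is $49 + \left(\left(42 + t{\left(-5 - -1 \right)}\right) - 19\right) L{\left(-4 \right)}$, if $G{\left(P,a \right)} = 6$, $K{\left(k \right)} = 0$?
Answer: $95 + 2 i \approx 95.0 + 2.0 i$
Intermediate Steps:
$t{\left(u \right)} = i$ ($t{\left(u \right)} = \sqrt{-1 + 0} = \sqrt{-1} = i$)
$L{\left(s \right)} = 6 + s$ ($L{\left(s \right)} = s + 6 = 6 + s$)
$49 + \left(\left(42 + t{\left(-5 - -1 \right)}\right) - 19\right) L{\left(-4 \right)} = 49 + \left(\left(42 + i\right) - 19\right) \left(6 - 4\right) = 49 + \left(23 + i\right) 2 = 49 + \left(46 + 2 i\right) = 95 + 2 i$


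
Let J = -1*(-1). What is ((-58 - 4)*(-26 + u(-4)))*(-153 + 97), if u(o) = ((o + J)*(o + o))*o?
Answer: -423584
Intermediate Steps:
J = 1
u(o) = 2*o²*(1 + o) (u(o) = ((o + 1)*(o + o))*o = ((1 + o)*(2*o))*o = (2*o*(1 + o))*o = 2*o²*(1 + o))
((-58 - 4)*(-26 + u(-4)))*(-153 + 97) = ((-58 - 4)*(-26 + 2*(-4)²*(1 - 4)))*(-153 + 97) = -62*(-26 + 2*16*(-3))*(-56) = -62*(-26 - 96)*(-56) = -62*(-122)*(-56) = 7564*(-56) = -423584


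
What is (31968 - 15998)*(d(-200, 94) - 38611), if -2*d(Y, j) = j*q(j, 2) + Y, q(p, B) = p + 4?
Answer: -688578490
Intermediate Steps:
q(p, B) = 4 + p
d(Y, j) = -Y/2 - j*(4 + j)/2 (d(Y, j) = -(j*(4 + j) + Y)/2 = -(Y + j*(4 + j))/2 = -Y/2 - j*(4 + j)/2)
(31968 - 15998)*(d(-200, 94) - 38611) = (31968 - 15998)*((-½*(-200) - ½*94*(4 + 94)) - 38611) = 15970*((100 - ½*94*98) - 38611) = 15970*((100 - 4606) - 38611) = 15970*(-4506 - 38611) = 15970*(-43117) = -688578490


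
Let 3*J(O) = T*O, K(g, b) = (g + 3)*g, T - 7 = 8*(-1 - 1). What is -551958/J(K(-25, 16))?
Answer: 8363/25 ≈ 334.52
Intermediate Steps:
T = -9 (T = 7 + 8*(-1 - 1) = 7 + 8*(-2) = 7 - 16 = -9)
K(g, b) = g*(3 + g) (K(g, b) = (3 + g)*g = g*(3 + g))
J(O) = -3*O (J(O) = (-9*O)/3 = -3*O)
-551958/J(K(-25, 16)) = -551958*1/(75*(3 - 25)) = -551958/((-(-75)*(-22))) = -551958/((-3*550)) = -551958/(-1650) = -551958*(-1/1650) = 8363/25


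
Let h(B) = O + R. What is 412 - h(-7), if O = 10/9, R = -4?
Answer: 3734/9 ≈ 414.89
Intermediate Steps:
O = 10/9 (O = 10*(⅑) = 10/9 ≈ 1.1111)
h(B) = -26/9 (h(B) = 10/9 - 4 = -26/9)
412 - h(-7) = 412 - 1*(-26/9) = 412 + 26/9 = 3734/9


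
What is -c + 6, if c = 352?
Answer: -346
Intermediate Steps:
-c + 6 = -1*352 + 6 = -352 + 6 = -346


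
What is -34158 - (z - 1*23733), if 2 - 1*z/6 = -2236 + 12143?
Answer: 49005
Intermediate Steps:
z = -59430 (z = 12 - 6*(-2236 + 12143) = 12 - 6*9907 = 12 - 59442 = -59430)
-34158 - (z - 1*23733) = -34158 - (-59430 - 1*23733) = -34158 - (-59430 - 23733) = -34158 - 1*(-83163) = -34158 + 83163 = 49005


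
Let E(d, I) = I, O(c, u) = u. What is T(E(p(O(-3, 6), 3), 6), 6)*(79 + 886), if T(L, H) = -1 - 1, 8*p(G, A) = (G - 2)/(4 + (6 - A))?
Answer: -1930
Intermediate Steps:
p(G, A) = (-2 + G)/(8*(10 - A)) (p(G, A) = ((G - 2)/(4 + (6 - A)))/8 = ((-2 + G)/(10 - A))/8 = (-2 + G)/(8*(10 - A)))
T(L, H) = -2
T(E(p(O(-3, 6), 3), 6), 6)*(79 + 886) = -2*(79 + 886) = -2*965 = -1930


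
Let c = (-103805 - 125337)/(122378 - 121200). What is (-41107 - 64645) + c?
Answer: -62402499/589 ≈ -1.0595e+5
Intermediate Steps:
c = -114571/589 (c = -229142/1178 = -229142*1/1178 = -114571/589 ≈ -194.52)
(-41107 - 64645) + c = (-41107 - 64645) - 114571/589 = -105752 - 114571/589 = -62402499/589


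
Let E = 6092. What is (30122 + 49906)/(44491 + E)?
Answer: 2052/1297 ≈ 1.5821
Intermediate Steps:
(30122 + 49906)/(44491 + E) = (30122 + 49906)/(44491 + 6092) = 80028/50583 = 80028*(1/50583) = 2052/1297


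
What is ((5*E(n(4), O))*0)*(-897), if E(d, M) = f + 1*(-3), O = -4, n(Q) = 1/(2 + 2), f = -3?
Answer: 0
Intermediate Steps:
n(Q) = ¼ (n(Q) = 1/4 = ¼)
E(d, M) = -6 (E(d, M) = -3 + 1*(-3) = -3 - 3 = -6)
((5*E(n(4), O))*0)*(-897) = ((5*(-6))*0)*(-897) = -30*0*(-897) = 0*(-897) = 0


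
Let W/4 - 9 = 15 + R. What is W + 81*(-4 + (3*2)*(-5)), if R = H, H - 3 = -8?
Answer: -2678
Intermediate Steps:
H = -5 (H = 3 - 8 = -5)
R = -5
W = 76 (W = 36 + 4*(15 - 5) = 36 + 4*10 = 36 + 40 = 76)
W + 81*(-4 + (3*2)*(-5)) = 76 + 81*(-4 + (3*2)*(-5)) = 76 + 81*(-4 + 6*(-5)) = 76 + 81*(-4 - 30) = 76 + 81*(-34) = 76 - 2754 = -2678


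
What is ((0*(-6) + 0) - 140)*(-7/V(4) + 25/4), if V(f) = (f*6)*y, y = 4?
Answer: -20755/24 ≈ -864.79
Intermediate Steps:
V(f) = 24*f (V(f) = (f*6)*4 = (6*f)*4 = 24*f)
((0*(-6) + 0) - 140)*(-7/V(4) + 25/4) = ((0*(-6) + 0) - 140)*(-7/(24*4) + 25/4) = ((0 + 0) - 140)*(-7/96 + 25*(¼)) = (0 - 140)*(-7*1/96 + 25/4) = -140*(-7/96 + 25/4) = -140*593/96 = -20755/24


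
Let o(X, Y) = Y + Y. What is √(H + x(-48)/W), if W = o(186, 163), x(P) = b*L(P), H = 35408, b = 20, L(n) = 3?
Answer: √940760042/163 ≈ 188.17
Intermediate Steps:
x(P) = 60 (x(P) = 20*3 = 60)
o(X, Y) = 2*Y
W = 326 (W = 2*163 = 326)
√(H + x(-48)/W) = √(35408 + 60/326) = √(35408 + 60*(1/326)) = √(35408 + 30/163) = √(5771534/163) = √940760042/163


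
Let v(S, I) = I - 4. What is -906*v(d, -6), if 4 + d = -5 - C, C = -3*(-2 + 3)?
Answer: 9060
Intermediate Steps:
C = -3 (C = -3*1 = -3)
d = -6 (d = -4 + (-5 - 1*(-3)) = -4 + (-5 + 3) = -4 - 2 = -6)
v(S, I) = -4 + I
-906*v(d, -6) = -906*(-4 - 6) = -906*(-10) = 9060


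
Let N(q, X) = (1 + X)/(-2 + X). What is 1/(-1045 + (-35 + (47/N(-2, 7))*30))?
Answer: -4/795 ≈ -0.0050314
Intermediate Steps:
N(q, X) = (1 + X)/(-2 + X)
1/(-1045 + (-35 + (47/N(-2, 7))*30)) = 1/(-1045 + (-35 + (47/(((1 + 7)/(-2 + 7))))*30)) = 1/(-1045 + (-35 + (47/((8/5)))*30)) = 1/(-1045 + (-35 + (47/(((⅕)*8)))*30)) = 1/(-1045 + (-35 + (47/(8/5))*30)) = 1/(-1045 + (-35 + (47*(5/8))*30)) = 1/(-1045 + (-35 + (235/8)*30)) = 1/(-1045 + (-35 + 3525/4)) = 1/(-1045 + 3385/4) = 1/(-795/4) = -4/795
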